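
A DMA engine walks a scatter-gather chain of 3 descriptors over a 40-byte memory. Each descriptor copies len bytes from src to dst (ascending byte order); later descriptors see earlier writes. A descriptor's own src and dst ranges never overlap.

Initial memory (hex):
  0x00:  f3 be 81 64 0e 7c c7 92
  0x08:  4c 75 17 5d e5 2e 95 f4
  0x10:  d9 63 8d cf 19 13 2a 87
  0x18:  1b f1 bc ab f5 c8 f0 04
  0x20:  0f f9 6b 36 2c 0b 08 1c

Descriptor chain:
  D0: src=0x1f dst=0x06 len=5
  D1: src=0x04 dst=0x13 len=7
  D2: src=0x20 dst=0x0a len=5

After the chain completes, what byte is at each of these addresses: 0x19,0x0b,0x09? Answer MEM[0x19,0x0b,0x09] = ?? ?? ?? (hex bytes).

[0] 0x1f->0x06 len=5 : 04 0f f9 6b 36
[1] 0x04->0x13 len=7 : 0e 7c 04 0f f9 6b 36
[2] 0x20->0x0a len=5 : 0f f9 6b 36 2c
query mem[0x19]=0x36, mem[0x0b]=0xf9, mem[0x09]=0x6b

MEM[0x19,0x0b,0x09] = 36 f9 6b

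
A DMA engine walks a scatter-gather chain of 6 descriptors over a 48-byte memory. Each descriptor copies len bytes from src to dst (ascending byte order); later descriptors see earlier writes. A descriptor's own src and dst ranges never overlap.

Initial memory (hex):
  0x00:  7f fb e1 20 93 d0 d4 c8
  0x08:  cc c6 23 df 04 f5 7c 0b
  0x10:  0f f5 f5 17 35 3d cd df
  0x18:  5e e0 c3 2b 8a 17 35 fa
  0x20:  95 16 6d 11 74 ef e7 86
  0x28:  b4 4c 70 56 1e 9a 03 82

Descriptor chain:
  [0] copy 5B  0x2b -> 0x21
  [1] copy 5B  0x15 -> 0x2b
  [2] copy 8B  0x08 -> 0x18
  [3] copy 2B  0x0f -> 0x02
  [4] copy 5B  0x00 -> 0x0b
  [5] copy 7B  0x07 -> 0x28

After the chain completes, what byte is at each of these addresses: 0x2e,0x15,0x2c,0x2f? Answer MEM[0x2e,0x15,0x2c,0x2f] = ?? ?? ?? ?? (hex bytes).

  after D0: wrote 5B at 0x21 = 561e9a0382
  after D1: wrote 5B at 0x2b = 3dcddf5ee0
  after D2: wrote 8B at 0x18 = ccc623df04f57c0b
  after D3: wrote 2B at 0x02 = 0b0f
  after D4: wrote 5B at 0x0b = 7ffb0b0f93
  after D5: wrote 7B at 0x28 = c8ccc6237ffb0b
query mem[0x2e]=0x0b, mem[0x15]=0x3d, mem[0x2c]=0x7f, mem[0x2f]=0xe0

MEM[0x2e,0x15,0x2c,0x2f] = 0b 3d 7f e0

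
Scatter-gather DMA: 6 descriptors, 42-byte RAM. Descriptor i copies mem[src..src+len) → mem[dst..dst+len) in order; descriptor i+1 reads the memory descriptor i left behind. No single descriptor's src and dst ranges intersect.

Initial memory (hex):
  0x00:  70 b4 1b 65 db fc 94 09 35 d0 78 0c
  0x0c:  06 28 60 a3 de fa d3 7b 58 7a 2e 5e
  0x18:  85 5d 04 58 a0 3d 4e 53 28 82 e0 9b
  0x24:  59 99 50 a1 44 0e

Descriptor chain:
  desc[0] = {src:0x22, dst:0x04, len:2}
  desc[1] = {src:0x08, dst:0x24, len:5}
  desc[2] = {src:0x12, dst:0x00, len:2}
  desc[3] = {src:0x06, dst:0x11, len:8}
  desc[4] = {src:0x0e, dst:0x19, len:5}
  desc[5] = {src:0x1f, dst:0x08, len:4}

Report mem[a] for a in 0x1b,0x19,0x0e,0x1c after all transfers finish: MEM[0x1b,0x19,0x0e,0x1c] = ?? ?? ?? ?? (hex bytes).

D0: mem[0x04..0x05] <- [e0 9b]
D1: mem[0x24..0x28] <- [35 d0 78 0c 06]
D2: mem[0x00..0x01] <- [d3 7b]
D3: mem[0x11..0x18] <- [94 09 35 d0 78 0c 06 28]
D4: mem[0x19..0x1d] <- [60 a3 de 94 09]
D5: mem[0x08..0x0b] <- [53 28 82 e0]
query mem[0x1b]=0xde, mem[0x19]=0x60, mem[0x0e]=0x60, mem[0x1c]=0x94

MEM[0x1b,0x19,0x0e,0x1c] = de 60 60 94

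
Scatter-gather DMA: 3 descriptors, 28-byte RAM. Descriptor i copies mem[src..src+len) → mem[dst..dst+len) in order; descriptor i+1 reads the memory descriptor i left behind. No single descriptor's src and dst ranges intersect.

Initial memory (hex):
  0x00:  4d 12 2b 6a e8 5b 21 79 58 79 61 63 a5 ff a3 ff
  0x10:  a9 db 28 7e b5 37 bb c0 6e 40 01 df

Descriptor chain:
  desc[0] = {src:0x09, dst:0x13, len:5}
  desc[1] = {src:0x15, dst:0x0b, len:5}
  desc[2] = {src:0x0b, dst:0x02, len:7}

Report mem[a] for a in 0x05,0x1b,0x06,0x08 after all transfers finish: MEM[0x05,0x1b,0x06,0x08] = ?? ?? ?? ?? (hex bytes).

  after D0: wrote 5B at 0x13 = 796163a5ff
  after D1: wrote 5B at 0x0b = 63a5ff6e40
  after D2: wrote 7B at 0x02 = 63a5ff6e40a9db
query mem[0x05]=0x6e, mem[0x1b]=0xdf, mem[0x06]=0x40, mem[0x08]=0xdb

MEM[0x05,0x1b,0x06,0x08] = 6e df 40 db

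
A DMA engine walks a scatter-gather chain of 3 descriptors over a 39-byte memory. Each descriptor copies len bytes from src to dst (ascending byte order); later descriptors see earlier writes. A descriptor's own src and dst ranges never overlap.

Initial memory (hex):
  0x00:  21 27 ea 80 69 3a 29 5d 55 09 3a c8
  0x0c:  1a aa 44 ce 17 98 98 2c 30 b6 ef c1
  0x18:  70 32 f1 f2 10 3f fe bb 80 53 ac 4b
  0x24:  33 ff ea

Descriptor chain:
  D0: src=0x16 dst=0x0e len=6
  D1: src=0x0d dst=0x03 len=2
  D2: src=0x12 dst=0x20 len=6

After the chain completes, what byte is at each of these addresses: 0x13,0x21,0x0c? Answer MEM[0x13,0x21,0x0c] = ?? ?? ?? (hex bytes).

  after D0: wrote 6B at 0x0e = efc17032f1f2
  after D1: wrote 2B at 0x03 = aaef
  after D2: wrote 6B at 0x20 = f1f230b6efc1
query mem[0x13]=0xf2, mem[0x21]=0xf2, mem[0x0c]=0x1a

MEM[0x13,0x21,0x0c] = f2 f2 1a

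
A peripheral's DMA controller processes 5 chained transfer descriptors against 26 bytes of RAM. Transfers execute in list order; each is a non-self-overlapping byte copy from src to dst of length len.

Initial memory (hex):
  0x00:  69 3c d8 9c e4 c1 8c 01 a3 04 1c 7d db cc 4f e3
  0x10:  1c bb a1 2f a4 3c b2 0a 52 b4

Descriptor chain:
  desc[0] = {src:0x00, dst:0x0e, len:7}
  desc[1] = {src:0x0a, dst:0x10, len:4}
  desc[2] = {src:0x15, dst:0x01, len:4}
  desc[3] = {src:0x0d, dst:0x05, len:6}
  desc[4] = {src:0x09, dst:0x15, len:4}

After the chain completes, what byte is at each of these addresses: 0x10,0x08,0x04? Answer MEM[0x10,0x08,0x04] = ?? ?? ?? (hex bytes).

[0] 0x00->0x0e len=7 : 69 3c d8 9c e4 c1 8c
[1] 0x0a->0x10 len=4 : 1c 7d db cc
[2] 0x15->0x01 len=4 : 3c b2 0a 52
[3] 0x0d->0x05 len=6 : cc 69 3c 1c 7d db
[4] 0x09->0x15 len=4 : 7d db 7d db
query mem[0x10]=0x1c, mem[0x08]=0x1c, mem[0x04]=0x52

MEM[0x10,0x08,0x04] = 1c 1c 52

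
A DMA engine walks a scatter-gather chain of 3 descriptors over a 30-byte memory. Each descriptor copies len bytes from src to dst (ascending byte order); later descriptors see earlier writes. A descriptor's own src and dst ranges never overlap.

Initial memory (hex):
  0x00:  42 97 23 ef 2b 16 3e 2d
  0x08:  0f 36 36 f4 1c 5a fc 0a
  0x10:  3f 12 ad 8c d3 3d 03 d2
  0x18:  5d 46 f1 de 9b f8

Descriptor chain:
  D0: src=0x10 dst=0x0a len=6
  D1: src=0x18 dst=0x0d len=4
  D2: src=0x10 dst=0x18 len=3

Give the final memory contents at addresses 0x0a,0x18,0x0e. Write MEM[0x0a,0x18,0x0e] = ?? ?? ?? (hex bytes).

D0: mem[0x0a..0x0f] <- [3f 12 ad 8c d3 3d]
D1: mem[0x0d..0x10] <- [5d 46 f1 de]
D2: mem[0x18..0x1a] <- [de 12 ad]
query mem[0x0a]=0x3f, mem[0x18]=0xde, mem[0x0e]=0x46

MEM[0x0a,0x18,0x0e] = 3f de 46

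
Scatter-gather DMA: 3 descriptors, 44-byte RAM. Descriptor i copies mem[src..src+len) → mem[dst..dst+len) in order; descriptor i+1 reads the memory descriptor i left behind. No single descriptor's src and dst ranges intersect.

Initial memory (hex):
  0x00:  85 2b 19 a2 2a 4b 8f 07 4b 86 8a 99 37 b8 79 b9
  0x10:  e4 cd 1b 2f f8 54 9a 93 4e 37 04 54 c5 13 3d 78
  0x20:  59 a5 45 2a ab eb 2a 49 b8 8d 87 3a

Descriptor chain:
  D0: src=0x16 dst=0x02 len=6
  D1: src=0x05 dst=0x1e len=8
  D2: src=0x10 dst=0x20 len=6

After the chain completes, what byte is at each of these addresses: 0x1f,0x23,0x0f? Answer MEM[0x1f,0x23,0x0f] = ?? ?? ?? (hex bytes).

  after D0: wrote 6B at 0x02 = 9a934e370454
  after D1: wrote 8B at 0x1e = 3704544b868a9937
  after D2: wrote 6B at 0x20 = e4cd1b2ff854
query mem[0x1f]=0x04, mem[0x23]=0x2f, mem[0x0f]=0xb9

MEM[0x1f,0x23,0x0f] = 04 2f b9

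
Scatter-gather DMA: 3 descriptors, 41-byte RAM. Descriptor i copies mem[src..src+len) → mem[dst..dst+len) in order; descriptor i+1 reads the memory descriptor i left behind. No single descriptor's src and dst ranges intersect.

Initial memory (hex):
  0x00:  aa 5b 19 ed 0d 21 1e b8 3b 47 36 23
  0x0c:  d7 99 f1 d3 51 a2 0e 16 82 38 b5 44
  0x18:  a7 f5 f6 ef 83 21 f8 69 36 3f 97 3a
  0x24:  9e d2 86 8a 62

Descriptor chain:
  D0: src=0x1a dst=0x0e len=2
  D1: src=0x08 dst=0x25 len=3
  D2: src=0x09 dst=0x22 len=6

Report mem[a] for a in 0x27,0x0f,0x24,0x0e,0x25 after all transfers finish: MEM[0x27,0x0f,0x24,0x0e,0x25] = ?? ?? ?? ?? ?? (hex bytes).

MEM[0x27,0x0f,0x24,0x0e,0x25] = f6 ef 23 f6 d7

#0 dst[0x0e+2] := {0xf6,0xef}
#1 dst[0x25+3] := {0x3b,0x47,0x36}
#2 dst[0x22+6] := {0x47,0x36,0x23,0xd7,0x99,0xf6}
query mem[0x27]=0xf6, mem[0x0f]=0xef, mem[0x24]=0x23, mem[0x0e]=0xf6, mem[0x25]=0xd7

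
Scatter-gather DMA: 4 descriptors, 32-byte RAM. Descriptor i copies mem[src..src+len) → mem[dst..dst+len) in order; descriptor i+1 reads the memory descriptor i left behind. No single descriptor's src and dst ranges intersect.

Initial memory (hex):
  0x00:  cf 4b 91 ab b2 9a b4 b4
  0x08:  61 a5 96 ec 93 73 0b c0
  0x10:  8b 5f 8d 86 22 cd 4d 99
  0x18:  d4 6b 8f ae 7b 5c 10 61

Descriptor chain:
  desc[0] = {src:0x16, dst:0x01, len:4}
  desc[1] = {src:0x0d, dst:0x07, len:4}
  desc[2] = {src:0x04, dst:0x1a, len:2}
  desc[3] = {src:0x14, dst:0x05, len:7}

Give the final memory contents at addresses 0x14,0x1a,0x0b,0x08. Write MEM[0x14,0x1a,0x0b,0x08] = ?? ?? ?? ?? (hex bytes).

MEM[0x14,0x1a,0x0b,0x08] = 22 6b 6b 99

  after D0: wrote 4B at 0x01 = 4d99d46b
  after D1: wrote 4B at 0x07 = 730bc08b
  after D2: wrote 2B at 0x1a = 6b9a
  after D3: wrote 7B at 0x05 = 22cd4d99d46b6b
query mem[0x14]=0x22, mem[0x1a]=0x6b, mem[0x0b]=0x6b, mem[0x08]=0x99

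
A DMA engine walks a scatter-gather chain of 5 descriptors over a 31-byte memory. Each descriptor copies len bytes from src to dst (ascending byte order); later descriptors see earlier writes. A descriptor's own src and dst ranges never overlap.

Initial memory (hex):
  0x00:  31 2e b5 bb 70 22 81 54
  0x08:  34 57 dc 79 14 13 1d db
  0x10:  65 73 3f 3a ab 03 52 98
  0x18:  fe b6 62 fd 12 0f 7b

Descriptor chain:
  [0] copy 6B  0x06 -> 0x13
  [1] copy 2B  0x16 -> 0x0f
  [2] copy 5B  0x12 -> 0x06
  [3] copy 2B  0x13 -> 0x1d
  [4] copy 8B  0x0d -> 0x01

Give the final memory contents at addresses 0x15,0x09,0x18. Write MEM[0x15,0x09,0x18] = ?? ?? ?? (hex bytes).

MEM[0x15,0x09,0x18] = 34 34 79

D0: mem[0x13..0x18] <- [81 54 34 57 dc 79]
D1: mem[0x0f..0x10] <- [57 dc]
D2: mem[0x06..0x0a] <- [3f 81 54 34 57]
D3: mem[0x1d..0x1e] <- [81 54]
D4: mem[0x01..0x08] <- [13 1d 57 dc 73 3f 81 54]
query mem[0x15]=0x34, mem[0x09]=0x34, mem[0x18]=0x79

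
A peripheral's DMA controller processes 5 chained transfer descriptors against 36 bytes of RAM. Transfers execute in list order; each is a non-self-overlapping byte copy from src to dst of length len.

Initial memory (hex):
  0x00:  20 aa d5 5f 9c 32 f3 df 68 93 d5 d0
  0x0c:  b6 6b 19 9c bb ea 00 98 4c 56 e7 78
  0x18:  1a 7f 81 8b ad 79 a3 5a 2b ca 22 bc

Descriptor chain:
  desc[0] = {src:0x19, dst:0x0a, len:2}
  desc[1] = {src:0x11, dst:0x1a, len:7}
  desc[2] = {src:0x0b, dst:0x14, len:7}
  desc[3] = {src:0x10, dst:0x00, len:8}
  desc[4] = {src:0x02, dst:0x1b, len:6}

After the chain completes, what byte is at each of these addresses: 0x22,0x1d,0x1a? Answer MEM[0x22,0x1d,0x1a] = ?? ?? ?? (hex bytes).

MEM[0x22,0x1d,0x1a] = 22 81 ea

D0: mem[0x0a..0x0b] <- [7f 81]
D1: mem[0x1a..0x20] <- [ea 00 98 4c 56 e7 78]
D2: mem[0x14..0x1a] <- [81 b6 6b 19 9c bb ea]
D3: mem[0x00..0x07] <- [bb ea 00 98 81 b6 6b 19]
D4: mem[0x1b..0x20] <- [00 98 81 b6 6b 19]
query mem[0x22]=0x22, mem[0x1d]=0x81, mem[0x1a]=0xea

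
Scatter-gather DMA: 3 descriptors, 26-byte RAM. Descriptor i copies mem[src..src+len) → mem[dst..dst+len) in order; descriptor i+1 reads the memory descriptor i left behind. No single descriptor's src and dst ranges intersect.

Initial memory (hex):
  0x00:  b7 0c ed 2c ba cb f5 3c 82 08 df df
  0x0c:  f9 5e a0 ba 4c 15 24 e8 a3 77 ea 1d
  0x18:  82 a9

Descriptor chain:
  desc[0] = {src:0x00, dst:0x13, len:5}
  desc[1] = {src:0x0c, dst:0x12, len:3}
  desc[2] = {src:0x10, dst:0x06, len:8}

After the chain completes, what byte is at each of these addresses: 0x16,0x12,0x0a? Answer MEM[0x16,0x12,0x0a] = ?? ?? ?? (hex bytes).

[0] 0x00->0x13 len=5 : b7 0c ed 2c ba
[1] 0x0c->0x12 len=3 : f9 5e a0
[2] 0x10->0x06 len=8 : 4c 15 f9 5e a0 ed 2c ba
query mem[0x16]=0x2c, mem[0x12]=0xf9, mem[0x0a]=0xa0

MEM[0x16,0x12,0x0a] = 2c f9 a0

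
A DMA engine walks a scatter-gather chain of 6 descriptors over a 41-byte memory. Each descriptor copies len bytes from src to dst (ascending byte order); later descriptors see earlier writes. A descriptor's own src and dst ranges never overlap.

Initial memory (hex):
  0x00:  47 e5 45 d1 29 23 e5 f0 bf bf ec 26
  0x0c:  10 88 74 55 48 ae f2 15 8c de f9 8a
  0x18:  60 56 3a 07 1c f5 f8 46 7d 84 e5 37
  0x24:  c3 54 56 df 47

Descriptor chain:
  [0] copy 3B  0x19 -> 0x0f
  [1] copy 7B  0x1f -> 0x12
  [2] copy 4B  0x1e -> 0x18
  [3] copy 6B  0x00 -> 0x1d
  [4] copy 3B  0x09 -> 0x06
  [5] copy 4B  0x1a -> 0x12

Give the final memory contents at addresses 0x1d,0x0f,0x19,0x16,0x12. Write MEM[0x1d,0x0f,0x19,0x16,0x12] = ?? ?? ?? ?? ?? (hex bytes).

MEM[0x1d,0x0f,0x19,0x16,0x12] = 47 56 46 37 7d

#0 dst[0x0f+3] := {0x56,0x3a,0x07}
#1 dst[0x12+7] := {0x46,0x7d,0x84,0xe5,0x37,0xc3,0x54}
#2 dst[0x18+4] := {0xf8,0x46,0x7d,0x84}
#3 dst[0x1d+6] := {0x47,0xe5,0x45,0xd1,0x29,0x23}
#4 dst[0x06+3] := {0xbf,0xec,0x26}
#5 dst[0x12+4] := {0x7d,0x84,0x1c,0x47}
query mem[0x1d]=0x47, mem[0x0f]=0x56, mem[0x19]=0x46, mem[0x16]=0x37, mem[0x12]=0x7d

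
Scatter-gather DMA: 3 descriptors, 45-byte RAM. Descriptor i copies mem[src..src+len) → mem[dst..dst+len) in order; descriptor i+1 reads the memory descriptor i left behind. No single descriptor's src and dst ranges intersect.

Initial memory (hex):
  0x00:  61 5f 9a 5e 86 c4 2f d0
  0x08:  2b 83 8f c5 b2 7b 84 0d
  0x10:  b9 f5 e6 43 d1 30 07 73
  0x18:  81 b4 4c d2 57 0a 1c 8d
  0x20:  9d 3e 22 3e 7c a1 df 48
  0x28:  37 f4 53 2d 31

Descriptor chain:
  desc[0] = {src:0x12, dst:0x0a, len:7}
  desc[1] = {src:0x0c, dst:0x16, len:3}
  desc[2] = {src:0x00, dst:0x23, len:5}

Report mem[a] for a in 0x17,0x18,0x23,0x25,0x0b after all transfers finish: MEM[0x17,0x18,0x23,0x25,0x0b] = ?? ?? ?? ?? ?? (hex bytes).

MEM[0x17,0x18,0x23,0x25,0x0b] = 30 07 61 9a 43

#0 dst[0x0a+7] := {0xe6,0x43,0xd1,0x30,0x07,0x73,0x81}
#1 dst[0x16+3] := {0xd1,0x30,0x07}
#2 dst[0x23+5] := {0x61,0x5f,0x9a,0x5e,0x86}
query mem[0x17]=0x30, mem[0x18]=0x07, mem[0x23]=0x61, mem[0x25]=0x9a, mem[0x0b]=0x43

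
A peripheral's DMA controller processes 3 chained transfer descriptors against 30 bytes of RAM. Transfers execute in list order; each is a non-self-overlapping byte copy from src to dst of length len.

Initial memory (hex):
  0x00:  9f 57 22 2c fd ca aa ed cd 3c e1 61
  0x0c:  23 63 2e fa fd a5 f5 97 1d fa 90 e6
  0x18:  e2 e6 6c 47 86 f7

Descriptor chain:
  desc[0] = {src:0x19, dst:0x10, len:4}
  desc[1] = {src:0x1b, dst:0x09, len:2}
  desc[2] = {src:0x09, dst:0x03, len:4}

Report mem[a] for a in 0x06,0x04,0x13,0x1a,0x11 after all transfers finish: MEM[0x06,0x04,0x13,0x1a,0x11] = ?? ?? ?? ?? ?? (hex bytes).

  after D0: wrote 4B at 0x10 = e66c4786
  after D1: wrote 2B at 0x09 = 4786
  after D2: wrote 4B at 0x03 = 47866123
query mem[0x06]=0x23, mem[0x04]=0x86, mem[0x13]=0x86, mem[0x1a]=0x6c, mem[0x11]=0x6c

MEM[0x06,0x04,0x13,0x1a,0x11] = 23 86 86 6c 6c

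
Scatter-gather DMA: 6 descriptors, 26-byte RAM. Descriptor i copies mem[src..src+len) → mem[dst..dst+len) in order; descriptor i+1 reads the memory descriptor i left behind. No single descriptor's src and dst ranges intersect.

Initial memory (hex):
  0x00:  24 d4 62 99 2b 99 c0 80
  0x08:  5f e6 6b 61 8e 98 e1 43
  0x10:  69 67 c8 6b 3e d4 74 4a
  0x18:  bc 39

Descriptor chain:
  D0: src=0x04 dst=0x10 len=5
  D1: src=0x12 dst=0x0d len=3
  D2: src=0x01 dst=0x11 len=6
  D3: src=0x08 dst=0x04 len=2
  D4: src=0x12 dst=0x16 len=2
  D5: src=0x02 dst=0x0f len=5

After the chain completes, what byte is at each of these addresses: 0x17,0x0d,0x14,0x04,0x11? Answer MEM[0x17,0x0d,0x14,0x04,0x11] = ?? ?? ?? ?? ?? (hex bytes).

  after D0: wrote 5B at 0x10 = 2b99c0805f
  after D1: wrote 3B at 0x0d = c0805f
  after D2: wrote 6B at 0x11 = d462992b99c0
  after D3: wrote 2B at 0x04 = 5fe6
  after D4: wrote 2B at 0x16 = 6299
  after D5: wrote 5B at 0x0f = 62995fe6c0
query mem[0x17]=0x99, mem[0x0d]=0xc0, mem[0x14]=0x2b, mem[0x04]=0x5f, mem[0x11]=0x5f

MEM[0x17,0x0d,0x14,0x04,0x11] = 99 c0 2b 5f 5f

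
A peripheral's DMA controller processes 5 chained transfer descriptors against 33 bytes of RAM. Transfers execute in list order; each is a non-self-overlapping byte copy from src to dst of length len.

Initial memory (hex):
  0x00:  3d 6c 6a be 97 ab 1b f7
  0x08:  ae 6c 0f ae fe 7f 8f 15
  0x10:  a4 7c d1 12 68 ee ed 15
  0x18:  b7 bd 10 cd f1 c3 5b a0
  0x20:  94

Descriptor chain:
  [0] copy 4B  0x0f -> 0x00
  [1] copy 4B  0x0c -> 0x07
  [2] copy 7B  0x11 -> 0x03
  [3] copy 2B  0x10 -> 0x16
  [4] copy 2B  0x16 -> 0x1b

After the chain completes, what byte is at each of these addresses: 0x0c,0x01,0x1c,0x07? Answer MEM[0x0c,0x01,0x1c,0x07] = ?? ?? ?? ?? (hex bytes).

#0 dst[0x00+4] := {0x15,0xa4,0x7c,0xd1}
#1 dst[0x07+4] := {0xfe,0x7f,0x8f,0x15}
#2 dst[0x03+7] := {0x7c,0xd1,0x12,0x68,0xee,0xed,0x15}
#3 dst[0x16+2] := {0xa4,0x7c}
#4 dst[0x1b+2] := {0xa4,0x7c}
query mem[0x0c]=0xfe, mem[0x01]=0xa4, mem[0x1c]=0x7c, mem[0x07]=0xee

MEM[0x0c,0x01,0x1c,0x07] = fe a4 7c ee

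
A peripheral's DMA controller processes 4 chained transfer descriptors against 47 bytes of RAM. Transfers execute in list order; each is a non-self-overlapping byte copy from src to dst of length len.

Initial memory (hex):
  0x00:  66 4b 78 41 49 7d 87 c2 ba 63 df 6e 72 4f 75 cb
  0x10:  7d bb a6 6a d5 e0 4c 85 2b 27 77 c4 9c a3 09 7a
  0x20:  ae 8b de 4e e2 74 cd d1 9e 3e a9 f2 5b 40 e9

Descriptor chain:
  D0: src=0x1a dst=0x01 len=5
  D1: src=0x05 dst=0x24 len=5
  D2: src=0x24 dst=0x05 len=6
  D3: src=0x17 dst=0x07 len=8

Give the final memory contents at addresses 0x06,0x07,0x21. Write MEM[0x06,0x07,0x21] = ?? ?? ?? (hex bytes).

  after D0: wrote 5B at 0x01 = 77c49ca309
  after D1: wrote 5B at 0x24 = 0987c2ba63
  after D2: wrote 6B at 0x05 = 0987c2ba633e
  after D3: wrote 8B at 0x07 = 852b2777c49ca309
query mem[0x06]=0x87, mem[0x07]=0x85, mem[0x21]=0x8b

MEM[0x06,0x07,0x21] = 87 85 8b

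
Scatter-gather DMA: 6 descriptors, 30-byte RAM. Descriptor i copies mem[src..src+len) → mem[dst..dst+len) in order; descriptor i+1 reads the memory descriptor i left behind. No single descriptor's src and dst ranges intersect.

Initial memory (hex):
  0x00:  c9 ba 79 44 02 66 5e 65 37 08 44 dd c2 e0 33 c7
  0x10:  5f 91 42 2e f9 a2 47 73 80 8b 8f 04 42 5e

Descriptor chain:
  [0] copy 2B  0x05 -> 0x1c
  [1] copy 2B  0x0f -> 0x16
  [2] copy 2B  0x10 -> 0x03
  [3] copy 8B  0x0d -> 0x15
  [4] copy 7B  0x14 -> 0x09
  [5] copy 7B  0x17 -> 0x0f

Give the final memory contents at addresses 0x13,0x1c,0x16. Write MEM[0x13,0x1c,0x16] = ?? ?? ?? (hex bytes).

MEM[0x13,0x1c,0x16] = 2e f9 33

[0] 0x05->0x1c len=2 : 66 5e
[1] 0x0f->0x16 len=2 : c7 5f
[2] 0x10->0x03 len=2 : 5f 91
[3] 0x0d->0x15 len=8 : e0 33 c7 5f 91 42 2e f9
[4] 0x14->0x09 len=7 : f9 e0 33 c7 5f 91 42
[5] 0x17->0x0f len=7 : c7 5f 91 42 2e f9 5e
query mem[0x13]=0x2e, mem[0x1c]=0xf9, mem[0x16]=0x33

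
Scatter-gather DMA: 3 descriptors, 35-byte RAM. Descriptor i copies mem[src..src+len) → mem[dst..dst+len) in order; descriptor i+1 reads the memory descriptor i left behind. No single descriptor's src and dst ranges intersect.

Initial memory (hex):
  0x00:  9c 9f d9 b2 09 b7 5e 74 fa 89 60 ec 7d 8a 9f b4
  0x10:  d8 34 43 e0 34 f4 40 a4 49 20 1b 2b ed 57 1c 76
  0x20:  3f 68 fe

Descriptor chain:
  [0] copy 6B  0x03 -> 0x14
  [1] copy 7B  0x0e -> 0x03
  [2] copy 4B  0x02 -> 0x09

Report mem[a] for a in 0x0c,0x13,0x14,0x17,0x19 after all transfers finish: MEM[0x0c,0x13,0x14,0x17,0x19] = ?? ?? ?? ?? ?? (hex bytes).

MEM[0x0c,0x13,0x14,0x17,0x19] = d8 e0 b2 5e fa

#0 dst[0x14+6] := {0xb2,0x09,0xb7,0x5e,0x74,0xfa}
#1 dst[0x03+7] := {0x9f,0xb4,0xd8,0x34,0x43,0xe0,0xb2}
#2 dst[0x09+4] := {0xd9,0x9f,0xb4,0xd8}
query mem[0x0c]=0xd8, mem[0x13]=0xe0, mem[0x14]=0xb2, mem[0x17]=0x5e, mem[0x19]=0xfa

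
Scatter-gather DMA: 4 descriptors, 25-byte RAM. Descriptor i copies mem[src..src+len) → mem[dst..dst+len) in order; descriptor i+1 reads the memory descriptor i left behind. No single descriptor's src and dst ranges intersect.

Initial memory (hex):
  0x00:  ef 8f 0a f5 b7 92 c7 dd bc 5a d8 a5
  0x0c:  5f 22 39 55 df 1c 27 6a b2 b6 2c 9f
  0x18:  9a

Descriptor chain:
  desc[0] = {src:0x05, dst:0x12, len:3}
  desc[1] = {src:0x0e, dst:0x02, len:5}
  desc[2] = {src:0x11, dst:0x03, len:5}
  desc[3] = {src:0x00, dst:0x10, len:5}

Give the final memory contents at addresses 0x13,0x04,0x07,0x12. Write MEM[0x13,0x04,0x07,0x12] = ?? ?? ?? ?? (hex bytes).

MEM[0x13,0x04,0x07,0x12] = 1c 92 b6 39

[0] 0x05->0x12 len=3 : 92 c7 dd
[1] 0x0e->0x02 len=5 : 39 55 df 1c 92
[2] 0x11->0x03 len=5 : 1c 92 c7 dd b6
[3] 0x00->0x10 len=5 : ef 8f 39 1c 92
query mem[0x13]=0x1c, mem[0x04]=0x92, mem[0x07]=0xb6, mem[0x12]=0x39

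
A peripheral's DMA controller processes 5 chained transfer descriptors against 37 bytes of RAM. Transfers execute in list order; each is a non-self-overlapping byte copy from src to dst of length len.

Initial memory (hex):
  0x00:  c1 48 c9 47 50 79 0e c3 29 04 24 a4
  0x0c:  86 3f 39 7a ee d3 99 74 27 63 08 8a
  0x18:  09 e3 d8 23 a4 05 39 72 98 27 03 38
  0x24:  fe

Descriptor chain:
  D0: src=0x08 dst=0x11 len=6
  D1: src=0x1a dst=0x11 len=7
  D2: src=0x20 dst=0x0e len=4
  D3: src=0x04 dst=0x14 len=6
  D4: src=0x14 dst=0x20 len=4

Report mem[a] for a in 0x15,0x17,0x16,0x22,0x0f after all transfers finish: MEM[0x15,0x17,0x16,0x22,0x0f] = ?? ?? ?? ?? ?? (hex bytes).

MEM[0x15,0x17,0x16,0x22,0x0f] = 79 c3 0e 0e 27

#0 dst[0x11+6] := {0x29,0x04,0x24,0xa4,0x86,0x3f}
#1 dst[0x11+7] := {0xd8,0x23,0xa4,0x05,0x39,0x72,0x98}
#2 dst[0x0e+4] := {0x98,0x27,0x03,0x38}
#3 dst[0x14+6] := {0x50,0x79,0x0e,0xc3,0x29,0x04}
#4 dst[0x20+4] := {0x50,0x79,0x0e,0xc3}
query mem[0x15]=0x79, mem[0x17]=0xc3, mem[0x16]=0x0e, mem[0x22]=0x0e, mem[0x0f]=0x27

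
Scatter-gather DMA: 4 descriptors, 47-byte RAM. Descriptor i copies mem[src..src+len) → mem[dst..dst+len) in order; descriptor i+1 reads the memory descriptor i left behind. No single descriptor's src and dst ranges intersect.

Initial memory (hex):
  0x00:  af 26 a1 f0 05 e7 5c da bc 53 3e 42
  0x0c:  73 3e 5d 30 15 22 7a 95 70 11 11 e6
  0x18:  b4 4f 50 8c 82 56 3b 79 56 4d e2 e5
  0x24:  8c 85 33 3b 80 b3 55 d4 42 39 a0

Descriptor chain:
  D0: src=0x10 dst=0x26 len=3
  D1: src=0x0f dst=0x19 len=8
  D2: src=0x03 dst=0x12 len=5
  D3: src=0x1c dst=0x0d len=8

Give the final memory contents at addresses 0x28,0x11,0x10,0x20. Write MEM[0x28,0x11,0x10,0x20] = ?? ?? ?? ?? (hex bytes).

D0: mem[0x26..0x28] <- [15 22 7a]
D1: mem[0x19..0x20] <- [30 15 22 7a 95 70 11 11]
D2: mem[0x12..0x16] <- [f0 05 e7 5c da]
D3: mem[0x0d..0x14] <- [7a 95 70 11 11 4d e2 e5]
query mem[0x28]=0x7a, mem[0x11]=0x11, mem[0x10]=0x11, mem[0x20]=0x11

MEM[0x28,0x11,0x10,0x20] = 7a 11 11 11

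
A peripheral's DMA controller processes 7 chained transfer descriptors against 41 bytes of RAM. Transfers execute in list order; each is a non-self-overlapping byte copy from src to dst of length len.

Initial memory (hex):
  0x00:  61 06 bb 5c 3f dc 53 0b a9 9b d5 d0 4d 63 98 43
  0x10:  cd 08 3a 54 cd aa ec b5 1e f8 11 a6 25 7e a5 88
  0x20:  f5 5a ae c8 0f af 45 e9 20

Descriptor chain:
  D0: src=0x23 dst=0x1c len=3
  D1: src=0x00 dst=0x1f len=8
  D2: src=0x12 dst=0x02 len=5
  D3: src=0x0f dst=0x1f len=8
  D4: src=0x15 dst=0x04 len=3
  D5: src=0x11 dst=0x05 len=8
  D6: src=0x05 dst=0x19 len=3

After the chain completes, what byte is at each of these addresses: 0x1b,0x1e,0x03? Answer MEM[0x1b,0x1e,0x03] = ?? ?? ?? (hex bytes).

MEM[0x1b,0x1e,0x03] = 54 af 54

[0] 0x23->0x1c len=3 : c8 0f af
[1] 0x00->0x1f len=8 : 61 06 bb 5c 3f dc 53 0b
[2] 0x12->0x02 len=5 : 3a 54 cd aa ec
[3] 0x0f->0x1f len=8 : 43 cd 08 3a 54 cd aa ec
[4] 0x15->0x04 len=3 : aa ec b5
[5] 0x11->0x05 len=8 : 08 3a 54 cd aa ec b5 1e
[6] 0x05->0x19 len=3 : 08 3a 54
query mem[0x1b]=0x54, mem[0x1e]=0xaf, mem[0x03]=0x54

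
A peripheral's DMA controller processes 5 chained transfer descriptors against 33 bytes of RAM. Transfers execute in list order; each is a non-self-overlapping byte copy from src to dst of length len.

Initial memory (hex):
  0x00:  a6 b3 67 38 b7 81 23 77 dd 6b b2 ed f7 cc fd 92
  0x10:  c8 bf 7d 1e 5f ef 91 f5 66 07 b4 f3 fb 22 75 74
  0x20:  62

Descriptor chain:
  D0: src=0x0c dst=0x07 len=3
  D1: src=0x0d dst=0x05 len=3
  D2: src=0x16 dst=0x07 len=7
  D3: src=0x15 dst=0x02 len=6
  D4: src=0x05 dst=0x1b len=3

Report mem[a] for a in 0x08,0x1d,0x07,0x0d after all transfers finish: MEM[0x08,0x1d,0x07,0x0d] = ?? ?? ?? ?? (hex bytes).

  after D0: wrote 3B at 0x07 = f7ccfd
  after D1: wrote 3B at 0x05 = ccfd92
  after D2: wrote 7B at 0x07 = 91f56607b4f3fb
  after D3: wrote 6B at 0x02 = ef91f56607b4
  after D4: wrote 3B at 0x1b = 6607b4
query mem[0x08]=0xf5, mem[0x1d]=0xb4, mem[0x07]=0xb4, mem[0x0d]=0xfb

MEM[0x08,0x1d,0x07,0x0d] = f5 b4 b4 fb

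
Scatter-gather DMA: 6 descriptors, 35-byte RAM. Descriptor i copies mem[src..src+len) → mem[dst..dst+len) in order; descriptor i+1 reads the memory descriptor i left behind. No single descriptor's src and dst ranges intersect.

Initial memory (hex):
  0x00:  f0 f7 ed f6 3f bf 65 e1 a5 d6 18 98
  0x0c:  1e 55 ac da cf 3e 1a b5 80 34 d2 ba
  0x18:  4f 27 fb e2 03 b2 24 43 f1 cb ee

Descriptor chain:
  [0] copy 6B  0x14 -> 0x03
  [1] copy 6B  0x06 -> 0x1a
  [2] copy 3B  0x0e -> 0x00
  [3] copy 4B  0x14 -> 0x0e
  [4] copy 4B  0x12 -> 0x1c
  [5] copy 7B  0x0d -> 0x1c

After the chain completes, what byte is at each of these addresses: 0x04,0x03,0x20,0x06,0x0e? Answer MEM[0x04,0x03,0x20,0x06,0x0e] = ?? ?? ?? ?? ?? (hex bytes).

MEM[0x04,0x03,0x20,0x06,0x0e] = 34 80 ba ba 80

[0] 0x14->0x03 len=6 : 80 34 d2 ba 4f 27
[1] 0x06->0x1a len=6 : ba 4f 27 d6 18 98
[2] 0x0e->0x00 len=3 : ac da cf
[3] 0x14->0x0e len=4 : 80 34 d2 ba
[4] 0x12->0x1c len=4 : 1a b5 80 34
[5] 0x0d->0x1c len=7 : 55 80 34 d2 ba 1a b5
query mem[0x04]=0x34, mem[0x03]=0x80, mem[0x20]=0xba, mem[0x06]=0xba, mem[0x0e]=0x80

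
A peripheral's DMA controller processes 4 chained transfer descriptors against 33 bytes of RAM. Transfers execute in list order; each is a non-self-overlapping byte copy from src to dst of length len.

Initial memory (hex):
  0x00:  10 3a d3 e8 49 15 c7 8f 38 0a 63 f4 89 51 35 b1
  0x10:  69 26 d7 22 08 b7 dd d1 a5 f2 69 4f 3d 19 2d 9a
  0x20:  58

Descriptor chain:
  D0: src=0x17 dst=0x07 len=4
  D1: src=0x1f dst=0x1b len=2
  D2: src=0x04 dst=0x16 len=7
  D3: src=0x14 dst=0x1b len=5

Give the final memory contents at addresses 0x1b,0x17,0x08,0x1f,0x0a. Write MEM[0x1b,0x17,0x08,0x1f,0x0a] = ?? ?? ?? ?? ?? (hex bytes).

#0 dst[0x07+4] := {0xd1,0xa5,0xf2,0x69}
#1 dst[0x1b+2] := {0x9a,0x58}
#2 dst[0x16+7] := {0x49,0x15,0xc7,0xd1,0xa5,0xf2,0x69}
#3 dst[0x1b+5] := {0x08,0xb7,0x49,0x15,0xc7}
query mem[0x1b]=0x08, mem[0x17]=0x15, mem[0x08]=0xa5, mem[0x1f]=0xc7, mem[0x0a]=0x69

MEM[0x1b,0x17,0x08,0x1f,0x0a] = 08 15 a5 c7 69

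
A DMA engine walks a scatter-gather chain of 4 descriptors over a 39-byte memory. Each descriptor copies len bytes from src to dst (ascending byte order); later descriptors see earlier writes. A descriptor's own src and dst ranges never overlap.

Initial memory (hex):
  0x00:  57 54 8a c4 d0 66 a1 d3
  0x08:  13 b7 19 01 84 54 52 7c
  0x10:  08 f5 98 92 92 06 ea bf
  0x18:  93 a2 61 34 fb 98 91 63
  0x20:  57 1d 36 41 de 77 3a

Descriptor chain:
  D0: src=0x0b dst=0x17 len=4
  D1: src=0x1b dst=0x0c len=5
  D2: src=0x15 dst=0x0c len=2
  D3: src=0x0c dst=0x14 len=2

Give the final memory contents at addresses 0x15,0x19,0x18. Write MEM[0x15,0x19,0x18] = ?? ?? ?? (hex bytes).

[0] 0x0b->0x17 len=4 : 01 84 54 52
[1] 0x1b->0x0c len=5 : 34 fb 98 91 63
[2] 0x15->0x0c len=2 : 06 ea
[3] 0x0c->0x14 len=2 : 06 ea
query mem[0x15]=0xea, mem[0x19]=0x54, mem[0x18]=0x84

MEM[0x15,0x19,0x18] = ea 54 84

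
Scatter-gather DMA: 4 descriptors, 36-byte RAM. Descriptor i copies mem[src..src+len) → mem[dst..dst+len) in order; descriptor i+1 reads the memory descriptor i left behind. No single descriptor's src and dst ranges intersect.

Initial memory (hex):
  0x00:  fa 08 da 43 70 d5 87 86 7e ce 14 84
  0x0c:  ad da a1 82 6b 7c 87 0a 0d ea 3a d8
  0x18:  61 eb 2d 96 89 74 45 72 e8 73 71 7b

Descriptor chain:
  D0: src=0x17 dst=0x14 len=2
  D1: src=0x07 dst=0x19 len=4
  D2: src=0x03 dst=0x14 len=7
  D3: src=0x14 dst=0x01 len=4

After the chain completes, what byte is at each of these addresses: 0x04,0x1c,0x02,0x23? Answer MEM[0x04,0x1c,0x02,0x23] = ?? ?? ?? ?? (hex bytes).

MEM[0x04,0x1c,0x02,0x23] = 87 14 70 7b

D0: mem[0x14..0x15] <- [d8 61]
D1: mem[0x19..0x1c] <- [86 7e ce 14]
D2: mem[0x14..0x1a] <- [43 70 d5 87 86 7e ce]
D3: mem[0x01..0x04] <- [43 70 d5 87]
query mem[0x04]=0x87, mem[0x1c]=0x14, mem[0x02]=0x70, mem[0x23]=0x7b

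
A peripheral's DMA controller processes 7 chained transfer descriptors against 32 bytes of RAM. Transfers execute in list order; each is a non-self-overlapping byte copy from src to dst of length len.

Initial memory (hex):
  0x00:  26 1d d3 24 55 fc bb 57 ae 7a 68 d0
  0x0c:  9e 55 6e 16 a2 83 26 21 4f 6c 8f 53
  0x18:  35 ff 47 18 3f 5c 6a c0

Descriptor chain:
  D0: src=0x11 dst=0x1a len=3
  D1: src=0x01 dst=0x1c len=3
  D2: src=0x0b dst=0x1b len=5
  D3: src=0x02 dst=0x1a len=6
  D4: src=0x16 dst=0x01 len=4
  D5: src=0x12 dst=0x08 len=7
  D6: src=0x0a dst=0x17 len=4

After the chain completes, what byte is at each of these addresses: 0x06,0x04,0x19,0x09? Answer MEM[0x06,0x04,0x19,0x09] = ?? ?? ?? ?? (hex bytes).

  after D0: wrote 3B at 0x1a = 832621
  after D1: wrote 3B at 0x1c = 1dd324
  after D2: wrote 5B at 0x1b = d09e556e16
  after D3: wrote 6B at 0x1a = d32455fcbb57
  after D4: wrote 4B at 0x01 = 8f5335ff
  after D5: wrote 7B at 0x08 = 26214f6c8f5335
  after D6: wrote 4B at 0x17 = 4f6c8f53
query mem[0x06]=0xbb, mem[0x04]=0xff, mem[0x19]=0x8f, mem[0x09]=0x21

MEM[0x06,0x04,0x19,0x09] = bb ff 8f 21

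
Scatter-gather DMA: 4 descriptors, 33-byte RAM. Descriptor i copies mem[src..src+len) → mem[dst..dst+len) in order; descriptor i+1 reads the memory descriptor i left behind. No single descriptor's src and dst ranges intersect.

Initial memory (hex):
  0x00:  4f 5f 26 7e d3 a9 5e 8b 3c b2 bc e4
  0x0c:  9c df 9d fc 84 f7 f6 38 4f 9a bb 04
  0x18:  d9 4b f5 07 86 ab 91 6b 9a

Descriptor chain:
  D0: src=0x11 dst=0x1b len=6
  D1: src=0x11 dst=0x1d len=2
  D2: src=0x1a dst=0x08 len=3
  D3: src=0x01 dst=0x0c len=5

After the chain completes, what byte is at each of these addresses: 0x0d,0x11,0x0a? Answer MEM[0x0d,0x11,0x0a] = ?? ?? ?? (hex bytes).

#0 dst[0x1b+6] := {0xf7,0xf6,0x38,0x4f,0x9a,0xbb}
#1 dst[0x1d+2] := {0xf7,0xf6}
#2 dst[0x08+3] := {0xf5,0xf7,0xf6}
#3 dst[0x0c+5] := {0x5f,0x26,0x7e,0xd3,0xa9}
query mem[0x0d]=0x26, mem[0x11]=0xf7, mem[0x0a]=0xf6

MEM[0x0d,0x11,0x0a] = 26 f7 f6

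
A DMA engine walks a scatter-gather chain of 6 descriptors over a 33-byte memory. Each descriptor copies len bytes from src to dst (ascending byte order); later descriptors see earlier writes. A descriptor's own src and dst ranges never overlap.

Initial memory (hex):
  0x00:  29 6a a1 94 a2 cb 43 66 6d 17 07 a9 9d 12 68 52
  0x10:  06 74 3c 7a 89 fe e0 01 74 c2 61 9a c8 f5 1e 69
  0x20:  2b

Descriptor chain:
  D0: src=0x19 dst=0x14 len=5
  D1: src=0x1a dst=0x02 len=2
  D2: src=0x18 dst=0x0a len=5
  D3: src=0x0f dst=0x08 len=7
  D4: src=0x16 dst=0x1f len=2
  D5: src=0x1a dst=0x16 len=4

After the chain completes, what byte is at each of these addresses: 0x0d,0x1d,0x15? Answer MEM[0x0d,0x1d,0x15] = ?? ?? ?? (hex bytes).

[0] 0x19->0x14 len=5 : c2 61 9a c8 f5
[1] 0x1a->0x02 len=2 : 61 9a
[2] 0x18->0x0a len=5 : f5 c2 61 9a c8
[3] 0x0f->0x08 len=7 : 52 06 74 3c 7a c2 61
[4] 0x16->0x1f len=2 : 9a c8
[5] 0x1a->0x16 len=4 : 61 9a c8 f5
query mem[0x0d]=0xc2, mem[0x1d]=0xf5, mem[0x15]=0x61

MEM[0x0d,0x1d,0x15] = c2 f5 61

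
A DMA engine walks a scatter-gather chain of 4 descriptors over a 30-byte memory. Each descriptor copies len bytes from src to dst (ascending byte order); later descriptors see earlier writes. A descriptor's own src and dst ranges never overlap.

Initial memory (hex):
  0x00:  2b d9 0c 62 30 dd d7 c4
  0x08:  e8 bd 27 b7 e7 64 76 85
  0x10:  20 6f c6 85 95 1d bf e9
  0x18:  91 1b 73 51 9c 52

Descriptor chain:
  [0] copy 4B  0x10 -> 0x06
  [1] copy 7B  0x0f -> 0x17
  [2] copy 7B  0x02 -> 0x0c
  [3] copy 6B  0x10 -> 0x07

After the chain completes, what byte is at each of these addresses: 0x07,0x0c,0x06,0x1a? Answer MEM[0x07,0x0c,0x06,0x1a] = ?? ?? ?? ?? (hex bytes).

MEM[0x07,0x0c,0x06,0x1a] = 20 1d 20 c6

D0: mem[0x06..0x09] <- [20 6f c6 85]
D1: mem[0x17..0x1d] <- [85 20 6f c6 85 95 1d]
D2: mem[0x0c..0x12] <- [0c 62 30 dd 20 6f c6]
D3: mem[0x07..0x0c] <- [20 6f c6 85 95 1d]
query mem[0x07]=0x20, mem[0x0c]=0x1d, mem[0x06]=0x20, mem[0x1a]=0xc6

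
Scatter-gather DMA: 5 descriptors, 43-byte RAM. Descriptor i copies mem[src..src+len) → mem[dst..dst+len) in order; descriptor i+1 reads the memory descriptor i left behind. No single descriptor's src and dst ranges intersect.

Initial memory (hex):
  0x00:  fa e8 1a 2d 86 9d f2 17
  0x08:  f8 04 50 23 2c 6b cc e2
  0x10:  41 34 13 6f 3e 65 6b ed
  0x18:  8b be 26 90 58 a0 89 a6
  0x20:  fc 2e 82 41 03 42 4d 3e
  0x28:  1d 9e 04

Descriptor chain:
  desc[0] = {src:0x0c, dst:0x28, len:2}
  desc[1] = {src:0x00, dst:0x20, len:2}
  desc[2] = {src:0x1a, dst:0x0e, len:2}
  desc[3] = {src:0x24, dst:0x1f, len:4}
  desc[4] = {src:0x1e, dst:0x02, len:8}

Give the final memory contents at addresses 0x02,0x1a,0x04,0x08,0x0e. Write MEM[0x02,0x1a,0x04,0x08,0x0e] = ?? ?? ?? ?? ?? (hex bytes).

[0] 0x0c->0x28 len=2 : 2c 6b
[1] 0x00->0x20 len=2 : fa e8
[2] 0x1a->0x0e len=2 : 26 90
[3] 0x24->0x1f len=4 : 03 42 4d 3e
[4] 0x1e->0x02 len=8 : 89 03 42 4d 3e 41 03 42
query mem[0x02]=0x89, mem[0x1a]=0x26, mem[0x04]=0x42, mem[0x08]=0x03, mem[0x0e]=0x26

MEM[0x02,0x1a,0x04,0x08,0x0e] = 89 26 42 03 26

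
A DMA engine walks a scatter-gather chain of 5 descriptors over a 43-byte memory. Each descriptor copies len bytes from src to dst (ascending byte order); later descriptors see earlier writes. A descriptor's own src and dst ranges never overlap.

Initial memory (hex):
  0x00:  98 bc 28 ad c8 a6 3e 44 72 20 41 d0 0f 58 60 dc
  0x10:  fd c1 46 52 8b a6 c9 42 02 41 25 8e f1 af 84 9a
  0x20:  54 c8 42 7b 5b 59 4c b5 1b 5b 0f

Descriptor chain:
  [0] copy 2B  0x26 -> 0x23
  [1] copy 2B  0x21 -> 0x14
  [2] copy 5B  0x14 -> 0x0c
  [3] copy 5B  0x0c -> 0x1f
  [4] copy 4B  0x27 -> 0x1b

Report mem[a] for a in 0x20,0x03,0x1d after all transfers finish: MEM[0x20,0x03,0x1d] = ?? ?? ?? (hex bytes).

  after D0: wrote 2B at 0x23 = 4cb5
  after D1: wrote 2B at 0x14 = c842
  after D2: wrote 5B at 0x0c = c842c94202
  after D3: wrote 5B at 0x1f = c842c94202
  after D4: wrote 4B at 0x1b = b51b5b0f
query mem[0x20]=0x42, mem[0x03]=0xad, mem[0x1d]=0x5b

MEM[0x20,0x03,0x1d] = 42 ad 5b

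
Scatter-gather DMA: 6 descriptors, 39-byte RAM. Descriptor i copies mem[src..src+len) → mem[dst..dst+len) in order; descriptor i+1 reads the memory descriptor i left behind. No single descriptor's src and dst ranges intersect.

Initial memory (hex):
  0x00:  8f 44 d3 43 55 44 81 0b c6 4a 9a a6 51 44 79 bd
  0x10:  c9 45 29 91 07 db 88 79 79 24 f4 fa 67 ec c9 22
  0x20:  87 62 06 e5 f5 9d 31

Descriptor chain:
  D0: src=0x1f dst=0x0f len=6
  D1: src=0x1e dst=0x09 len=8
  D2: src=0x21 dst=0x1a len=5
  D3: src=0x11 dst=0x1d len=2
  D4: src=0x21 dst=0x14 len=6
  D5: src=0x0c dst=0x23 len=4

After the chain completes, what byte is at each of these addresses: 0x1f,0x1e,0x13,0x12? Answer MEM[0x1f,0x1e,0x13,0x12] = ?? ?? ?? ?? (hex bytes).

#0 dst[0x0f+6] := {0x22,0x87,0x62,0x06,0xe5,0xf5}
#1 dst[0x09+8] := {0xc9,0x22,0x87,0x62,0x06,0xe5,0xf5,0x9d}
#2 dst[0x1a+5] := {0x62,0x06,0xe5,0xf5,0x9d}
#3 dst[0x1d+2] := {0x62,0x06}
#4 dst[0x14+6] := {0x62,0x06,0xe5,0xf5,0x9d,0x31}
#5 dst[0x23+4] := {0x62,0x06,0xe5,0xf5}
query mem[0x1f]=0x22, mem[0x1e]=0x06, mem[0x13]=0xe5, mem[0x12]=0x06

MEM[0x1f,0x1e,0x13,0x12] = 22 06 e5 06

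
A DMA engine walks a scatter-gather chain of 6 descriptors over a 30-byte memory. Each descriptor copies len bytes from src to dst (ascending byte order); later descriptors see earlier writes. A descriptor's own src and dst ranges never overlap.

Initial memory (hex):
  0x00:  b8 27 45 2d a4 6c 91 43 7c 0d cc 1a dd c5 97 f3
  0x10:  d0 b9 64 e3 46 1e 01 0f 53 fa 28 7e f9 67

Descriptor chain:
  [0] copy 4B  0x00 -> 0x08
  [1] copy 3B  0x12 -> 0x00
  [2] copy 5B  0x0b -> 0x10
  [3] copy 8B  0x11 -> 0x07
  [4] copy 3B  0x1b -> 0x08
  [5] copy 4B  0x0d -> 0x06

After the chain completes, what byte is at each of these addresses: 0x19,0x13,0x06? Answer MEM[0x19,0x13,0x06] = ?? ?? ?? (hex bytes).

MEM[0x19,0x13,0x06] = fa 97 0f

[0] 0x00->0x08 len=4 : b8 27 45 2d
[1] 0x12->0x00 len=3 : 64 e3 46
[2] 0x0b->0x10 len=5 : 2d dd c5 97 f3
[3] 0x11->0x07 len=8 : dd c5 97 f3 1e 01 0f 53
[4] 0x1b->0x08 len=3 : 7e f9 67
[5] 0x0d->0x06 len=4 : 0f 53 f3 2d
query mem[0x19]=0xfa, mem[0x13]=0x97, mem[0x06]=0x0f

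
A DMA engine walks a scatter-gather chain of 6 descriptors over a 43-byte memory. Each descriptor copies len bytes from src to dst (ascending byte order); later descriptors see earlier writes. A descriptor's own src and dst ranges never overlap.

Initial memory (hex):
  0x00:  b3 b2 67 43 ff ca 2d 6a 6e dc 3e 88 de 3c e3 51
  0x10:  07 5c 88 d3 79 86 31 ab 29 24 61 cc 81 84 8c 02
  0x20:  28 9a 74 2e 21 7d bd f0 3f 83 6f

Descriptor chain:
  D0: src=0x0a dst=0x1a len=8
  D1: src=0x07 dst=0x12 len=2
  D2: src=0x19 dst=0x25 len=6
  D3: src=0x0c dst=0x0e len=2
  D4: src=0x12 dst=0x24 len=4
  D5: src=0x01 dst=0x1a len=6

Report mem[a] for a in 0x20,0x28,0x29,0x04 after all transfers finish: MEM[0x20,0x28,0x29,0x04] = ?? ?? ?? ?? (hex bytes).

MEM[0x20,0x28,0x29,0x04] = 07 de 3c ff

[0] 0x0a->0x1a len=8 : 3e 88 de 3c e3 51 07 5c
[1] 0x07->0x12 len=2 : 6a 6e
[2] 0x19->0x25 len=6 : 24 3e 88 de 3c e3
[3] 0x0c->0x0e len=2 : de 3c
[4] 0x12->0x24 len=4 : 6a 6e 79 86
[5] 0x01->0x1a len=6 : b2 67 43 ff ca 2d
query mem[0x20]=0x07, mem[0x28]=0xde, mem[0x29]=0x3c, mem[0x04]=0xff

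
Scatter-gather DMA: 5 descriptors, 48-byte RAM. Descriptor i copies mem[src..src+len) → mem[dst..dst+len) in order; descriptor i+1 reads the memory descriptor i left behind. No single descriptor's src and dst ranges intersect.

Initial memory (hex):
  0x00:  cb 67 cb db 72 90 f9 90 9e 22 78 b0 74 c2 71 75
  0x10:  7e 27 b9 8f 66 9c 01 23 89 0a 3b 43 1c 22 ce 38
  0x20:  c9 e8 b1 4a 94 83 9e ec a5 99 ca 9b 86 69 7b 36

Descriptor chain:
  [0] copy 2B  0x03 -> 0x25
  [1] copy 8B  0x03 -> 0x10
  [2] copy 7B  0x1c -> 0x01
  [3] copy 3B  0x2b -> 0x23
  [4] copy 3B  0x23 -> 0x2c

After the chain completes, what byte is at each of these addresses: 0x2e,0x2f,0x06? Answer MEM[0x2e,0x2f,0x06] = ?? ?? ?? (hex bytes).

#0 dst[0x25+2] := {0xdb,0x72}
#1 dst[0x10+8] := {0xdb,0x72,0x90,0xf9,0x90,0x9e,0x22,0x78}
#2 dst[0x01+7] := {0x1c,0x22,0xce,0x38,0xc9,0xe8,0xb1}
#3 dst[0x23+3] := {0x9b,0x86,0x69}
#4 dst[0x2c+3] := {0x9b,0x86,0x69}
query mem[0x2e]=0x69, mem[0x2f]=0x36, mem[0x06]=0xe8

MEM[0x2e,0x2f,0x06] = 69 36 e8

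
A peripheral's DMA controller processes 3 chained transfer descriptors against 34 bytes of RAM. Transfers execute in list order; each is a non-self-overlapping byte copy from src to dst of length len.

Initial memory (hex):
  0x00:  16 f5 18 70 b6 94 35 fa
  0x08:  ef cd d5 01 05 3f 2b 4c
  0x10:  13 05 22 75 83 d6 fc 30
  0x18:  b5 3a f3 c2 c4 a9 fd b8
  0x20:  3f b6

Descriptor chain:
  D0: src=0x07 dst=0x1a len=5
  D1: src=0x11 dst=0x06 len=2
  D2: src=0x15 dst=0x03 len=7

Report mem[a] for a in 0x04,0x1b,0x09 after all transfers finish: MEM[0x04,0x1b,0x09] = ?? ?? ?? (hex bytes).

MEM[0x04,0x1b,0x09] = fc ef ef

  after D0: wrote 5B at 0x1a = faefcdd501
  after D1: wrote 2B at 0x06 = 0522
  after D2: wrote 7B at 0x03 = d6fc30b53afaef
query mem[0x04]=0xfc, mem[0x1b]=0xef, mem[0x09]=0xef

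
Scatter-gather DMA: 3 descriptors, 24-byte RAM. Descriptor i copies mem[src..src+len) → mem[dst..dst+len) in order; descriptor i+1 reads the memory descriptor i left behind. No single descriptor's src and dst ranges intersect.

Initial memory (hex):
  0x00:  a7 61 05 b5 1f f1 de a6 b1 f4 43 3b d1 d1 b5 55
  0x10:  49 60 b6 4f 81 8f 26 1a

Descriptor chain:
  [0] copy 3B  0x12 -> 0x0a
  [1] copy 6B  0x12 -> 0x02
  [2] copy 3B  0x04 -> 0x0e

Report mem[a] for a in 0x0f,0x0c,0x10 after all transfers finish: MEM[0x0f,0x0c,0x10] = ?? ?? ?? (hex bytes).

MEM[0x0f,0x0c,0x10] = 8f 81 26

[0] 0x12->0x0a len=3 : b6 4f 81
[1] 0x12->0x02 len=6 : b6 4f 81 8f 26 1a
[2] 0x04->0x0e len=3 : 81 8f 26
query mem[0x0f]=0x8f, mem[0x0c]=0x81, mem[0x10]=0x26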